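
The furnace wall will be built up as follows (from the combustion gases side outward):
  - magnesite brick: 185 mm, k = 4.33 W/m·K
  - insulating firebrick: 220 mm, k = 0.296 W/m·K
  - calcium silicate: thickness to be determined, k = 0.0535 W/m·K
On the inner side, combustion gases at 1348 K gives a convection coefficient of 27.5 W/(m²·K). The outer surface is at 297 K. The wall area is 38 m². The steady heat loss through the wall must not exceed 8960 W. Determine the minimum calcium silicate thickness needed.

L ≈ 194 mm

Series thermal resistances:
R_inner film = 1/(h_i·A) = 1/(27.5×38) = 9.569×10^-4 K/W
R_magnesite brick = L/(kA) = 0.185/(4.33×38) = 0.001124 K/W
R_insulating firebrick = L/(kA) = 0.22/(0.296×38) = 0.01956 K/W
Sum of the known resistances R_other = 0.02164 K/W
Required total resistance R_tot = ΔT/Q_allow = 1051/8960 = 0.1173 K/W
R_calcium silicate = R_tot − R_other = 0.09566 K/W
L = R·k·A = 0.09566×0.0535×38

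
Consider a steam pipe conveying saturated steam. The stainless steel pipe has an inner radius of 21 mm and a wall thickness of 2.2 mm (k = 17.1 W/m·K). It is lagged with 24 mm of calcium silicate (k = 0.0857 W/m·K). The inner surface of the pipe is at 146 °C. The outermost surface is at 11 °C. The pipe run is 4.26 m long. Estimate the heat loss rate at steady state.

Per-layer cylindrical resistances, series-summed:
R_stainless steel pipe wall = ln(23.2/21)/(2π×17.1×4.26) = 2.177×10^-4 K/W
R_calcium silicate = ln(47.2/23.2)/(2π×0.0857×4.26) = 0.3096 K/W
R_total = 0.3098 K/W
Q = ΔT/R_total = 135/0.3098

Q ≈ 436 W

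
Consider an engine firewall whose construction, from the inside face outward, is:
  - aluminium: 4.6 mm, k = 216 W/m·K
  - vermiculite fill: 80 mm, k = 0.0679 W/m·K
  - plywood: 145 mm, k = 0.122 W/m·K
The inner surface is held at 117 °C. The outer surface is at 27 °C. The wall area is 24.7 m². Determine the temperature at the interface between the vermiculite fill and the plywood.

Treating each layer as a thermal resistance in series:
R_aluminium = L/(kA) = 0.0046/(216×24.7) = 8.622×10^-7 K/W
R_vermiculite fill = L/(kA) = 0.08/(0.0679×24.7) = 0.0477 K/W
R_plywood = L/(kA) = 0.145/(0.122×24.7) = 0.04812 K/W
R_total = 0.09582 K/W;  Q = ΔT/R_total = 90/0.09582 = 939.3 W
T_interface = T_inner − Q·ΣR(inner→interface) = 117 − 939×0.0477

T ≈ 72.2 °C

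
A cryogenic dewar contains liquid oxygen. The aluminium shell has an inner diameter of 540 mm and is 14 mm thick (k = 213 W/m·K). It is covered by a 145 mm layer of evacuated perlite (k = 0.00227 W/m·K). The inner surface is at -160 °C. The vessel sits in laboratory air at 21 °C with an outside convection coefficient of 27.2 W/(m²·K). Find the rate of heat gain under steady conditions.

Q ≈ 4.34 W

For a spherical shell R = (1/r₁ − 1/r₂)/(4πk); film R = 1/(h·4πr²). In series:
R_aluminium shell = (1/0.27 − 1/0.284)/(4π×213) = 6.821×10^-5 K/W
R_evacuated perlite = (1/0.284 − 1/0.429)/(4π×0.00227) = 41.72 K/W
R_outer film = 1/(h·4πr_o²) = 1/(27.2×4π×0.429²) = 0.0159 K/W
R_total = 41.74 K/W
Q = ΔT/R_total = 181/41.74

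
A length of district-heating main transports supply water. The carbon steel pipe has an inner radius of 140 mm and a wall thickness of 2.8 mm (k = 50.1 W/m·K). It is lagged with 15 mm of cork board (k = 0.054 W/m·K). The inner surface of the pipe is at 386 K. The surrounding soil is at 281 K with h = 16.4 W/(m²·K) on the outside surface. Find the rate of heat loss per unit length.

Cylindrical conduction, so R = ln(r₂/r₁)/(2πkL) per layer, in series:
R_carbon steel pipe wall = ln(142.8/140)/(2π×50.1×1) = 6.291×10^-5 K/W
R_cork board = ln(157.8/142.8)/(2π×0.054×1) = 0.2944 K/W
R_outer film = 1/(h_o·2πr_oL) = 1/(16.4×2π×0.1578×1) = 0.0615 K/W
R_total = 0.3559 K/W
Q = ΔT/R_total = 105/0.3559

q′ ≈ 295 W/m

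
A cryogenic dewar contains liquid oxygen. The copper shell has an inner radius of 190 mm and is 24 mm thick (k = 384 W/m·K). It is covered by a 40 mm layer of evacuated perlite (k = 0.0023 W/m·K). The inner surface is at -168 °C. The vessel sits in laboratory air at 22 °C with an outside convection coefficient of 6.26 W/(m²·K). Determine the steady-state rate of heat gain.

Q ≈ 7.41 W

Radial (spherical) resistances in series:
R_copper shell = (1/0.19 − 1/0.214)/(4π×384) = 1.223×10^-4 K/W
R_evacuated perlite = (1/0.214 − 1/0.254)/(4π×0.0023) = 25.46 K/W
R_outer film = 1/(h·4πr_o²) = 1/(6.26×4π×0.254²) = 0.197 K/W
R_total = 25.66 K/W
Q = ΔT/R_total = 190/25.66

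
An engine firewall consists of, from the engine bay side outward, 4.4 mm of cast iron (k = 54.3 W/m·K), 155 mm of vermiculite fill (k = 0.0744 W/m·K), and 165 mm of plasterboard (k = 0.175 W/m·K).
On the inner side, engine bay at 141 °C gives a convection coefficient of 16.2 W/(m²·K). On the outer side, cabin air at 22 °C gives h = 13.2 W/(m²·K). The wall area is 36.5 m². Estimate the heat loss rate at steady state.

Q ≈ 1370 W

Series thermal resistances:
R_inner film = 1/(h_i·A) = 1/(16.2×36.5) = 0.001691 K/W
R_cast iron = L/(kA) = 0.0044/(54.3×36.5) = 2.22×10^-6 K/W
R_vermiculite fill = L/(kA) = 0.155/(0.0744×36.5) = 0.05708 K/W
R_plasterboard = L/(kA) = 0.165/(0.175×36.5) = 0.02583 K/W
R_outer film = 1/(h_o·A) = 1/(13.2×36.5) = 0.002076 K/W
R_total = 0.08668 K/W
Q = ΔT / R_total = 119 / 0.08668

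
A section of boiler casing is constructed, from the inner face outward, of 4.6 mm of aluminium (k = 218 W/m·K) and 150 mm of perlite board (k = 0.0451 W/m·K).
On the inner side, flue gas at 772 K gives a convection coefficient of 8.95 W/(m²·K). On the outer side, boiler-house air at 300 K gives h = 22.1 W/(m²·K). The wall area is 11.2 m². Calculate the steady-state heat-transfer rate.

Model the wall as resistances in series:
R_inner film = 1/(h_i·A) = 1/(8.95×11.2) = 0.009976 K/W
R_aluminium = L/(kA) = 0.0046/(218×11.2) = 1.884×10^-6 K/W
R_perlite board = L/(kA) = 0.15/(0.0451×11.2) = 0.297 K/W
R_outer film = 1/(h_o·A) = 1/(22.1×11.2) = 0.00404 K/W
R_total = 0.311 K/W
Q = ΔT / R_total = 472 / 0.311

Q ≈ 1520 W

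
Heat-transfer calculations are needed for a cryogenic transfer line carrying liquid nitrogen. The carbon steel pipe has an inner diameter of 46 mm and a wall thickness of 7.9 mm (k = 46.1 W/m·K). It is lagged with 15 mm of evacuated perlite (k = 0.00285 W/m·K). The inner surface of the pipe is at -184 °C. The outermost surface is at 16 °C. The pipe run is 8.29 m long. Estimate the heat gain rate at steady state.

For a radial system each layer contributes R = ln(r_out/r_in)/(2πkL); films add R = 1/(hA).
R_carbon steel pipe wall = ln(30.9/23)/(2π×46.1×8.29) = 1.23×10^-4 K/W
R_evacuated perlite = ln(45.9/30.9)/(2π×0.00285×8.29) = 2.666 K/W
R_total = 2.666 K/W
Q = ΔT/R_total = 200/2.666

Q ≈ 75 W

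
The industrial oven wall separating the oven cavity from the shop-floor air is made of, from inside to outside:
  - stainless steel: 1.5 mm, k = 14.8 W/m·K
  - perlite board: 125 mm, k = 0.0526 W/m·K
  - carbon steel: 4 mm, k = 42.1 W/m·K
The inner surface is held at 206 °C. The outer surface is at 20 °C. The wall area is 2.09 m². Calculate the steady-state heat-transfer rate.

Q ≈ 164 W

Series thermal resistances:
R_stainless steel = L/(kA) = 0.0015/(14.8×2.09) = 4.849×10^-5 K/W
R_perlite board = L/(kA) = 0.125/(0.0526×2.09) = 1.137 K/W
R_carbon steel = L/(kA) = 0.004/(42.1×2.09) = 4.546×10^-5 K/W
R_total = 1.137 K/W
Q = ΔT / R_total = 186 / 1.137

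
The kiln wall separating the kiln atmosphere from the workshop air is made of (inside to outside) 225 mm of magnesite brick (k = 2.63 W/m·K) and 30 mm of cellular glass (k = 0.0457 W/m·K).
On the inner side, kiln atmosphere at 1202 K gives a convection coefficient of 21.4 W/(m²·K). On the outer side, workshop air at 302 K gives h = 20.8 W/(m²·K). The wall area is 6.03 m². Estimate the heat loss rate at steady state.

Model the wall as resistances in series:
R_inner film = 1/(h_i·A) = 1/(21.4×6.03) = 0.007749 K/W
R_magnesite brick = L/(kA) = 0.225/(2.63×6.03) = 0.01419 K/W
R_cellular glass = L/(kA) = 0.03/(0.0457×6.03) = 0.1089 K/W
R_outer film = 1/(h_o·A) = 1/(20.8×6.03) = 0.007973 K/W
R_total = 0.1388 K/W
Q = ΔT / R_total = 900 / 0.1388

Q ≈ 6490 W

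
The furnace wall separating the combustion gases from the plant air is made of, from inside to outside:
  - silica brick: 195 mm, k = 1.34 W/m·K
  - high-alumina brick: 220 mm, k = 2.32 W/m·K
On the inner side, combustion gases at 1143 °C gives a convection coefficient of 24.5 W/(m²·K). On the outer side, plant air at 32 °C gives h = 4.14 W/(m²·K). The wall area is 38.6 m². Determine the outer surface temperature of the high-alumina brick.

T ≈ 545 °C

Treating each layer as a thermal resistance in series:
R_inner film = 1/(h_i·A) = 1/(24.5×38.6) = 0.001057 K/W
R_silica brick = L/(kA) = 0.195/(1.34×38.6) = 0.00377 K/W
R_high-alumina brick = L/(kA) = 0.22/(2.32×38.6) = 0.002457 K/W
R_outer film = 1/(h_o·A) = 1/(4.14×38.6) = 0.006258 K/W
R_total = 0.01354 K/W;  Q = ΔT/R_total = 1111/0.01354 = 82040 W
T_interface = T_inner − Q·ΣR(inner→interface) = 1143 − 82000×0.007284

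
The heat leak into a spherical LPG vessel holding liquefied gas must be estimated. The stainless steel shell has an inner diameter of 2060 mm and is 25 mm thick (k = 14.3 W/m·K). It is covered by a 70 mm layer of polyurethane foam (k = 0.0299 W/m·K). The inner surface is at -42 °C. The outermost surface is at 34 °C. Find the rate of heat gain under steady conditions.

Radial (spherical) resistances in series:
R_stainless steel shell = (1/1.03 − 1/1.055)/(4π×14.3) = 1.28×10^-4 K/W
R_polyurethane foam = (1/1.055 − 1/1.125)/(4π×0.0299) = 0.157 K/W
R_total = 0.1571 K/W
Q = ΔT/R_total = 76/0.1571

Q ≈ 484 W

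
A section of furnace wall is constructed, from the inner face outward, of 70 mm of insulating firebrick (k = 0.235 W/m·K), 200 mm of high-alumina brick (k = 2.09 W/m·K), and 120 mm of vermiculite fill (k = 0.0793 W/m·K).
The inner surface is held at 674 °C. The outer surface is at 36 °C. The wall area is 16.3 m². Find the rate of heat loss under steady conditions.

Q ≈ 5450 W

Model the wall as resistances in series:
R_insulating firebrick = L/(kA) = 0.07/(0.235×16.3) = 0.01827 K/W
R_high-alumina brick = L/(kA) = 0.2/(2.09×16.3) = 0.005871 K/W
R_vermiculite fill = L/(kA) = 0.12/(0.0793×16.3) = 0.09284 K/W
R_total = 0.117 K/W
Q = ΔT / R_total = 638 / 0.117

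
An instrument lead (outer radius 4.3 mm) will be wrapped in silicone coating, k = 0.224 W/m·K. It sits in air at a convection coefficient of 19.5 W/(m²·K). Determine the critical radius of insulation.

r_cr ≈ 11.5 mm

For a cylinder r_cr = k/h = 0.224/19.5
r_cr = 11.5 mm; since the bare radius (4.3 mm) is below r_cr, adding a thin layer of insulation will *increase* heat loss.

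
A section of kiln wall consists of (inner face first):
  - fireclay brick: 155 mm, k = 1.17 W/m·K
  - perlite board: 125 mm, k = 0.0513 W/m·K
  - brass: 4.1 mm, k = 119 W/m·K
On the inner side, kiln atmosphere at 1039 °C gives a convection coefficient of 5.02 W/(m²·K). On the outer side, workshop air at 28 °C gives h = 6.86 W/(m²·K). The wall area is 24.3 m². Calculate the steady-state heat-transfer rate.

Series thermal resistances:
R_inner film = 1/(h_i·A) = 1/(5.02×24.3) = 0.008198 K/W
R_fireclay brick = L/(kA) = 0.155/(1.17×24.3) = 0.005452 K/W
R_perlite board = L/(kA) = 0.125/(0.0513×24.3) = 0.1003 K/W
R_brass = L/(kA) = 0.0041/(119×24.3) = 1.418×10^-6 K/W
R_outer film = 1/(h_o·A) = 1/(6.86×24.3) = 0.005999 K/W
R_total = 0.1199 K/W
Q = ΔT / R_total = 1011 / 0.1199

Q ≈ 8430 W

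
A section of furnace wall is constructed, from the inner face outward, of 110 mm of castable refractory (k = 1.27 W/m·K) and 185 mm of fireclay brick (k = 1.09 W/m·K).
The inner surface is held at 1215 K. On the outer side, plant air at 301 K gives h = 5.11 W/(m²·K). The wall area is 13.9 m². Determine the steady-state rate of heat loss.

Thermal resistances in series:
R_castable refractory = L/(kA) = 0.11/(1.27×13.9) = 0.006231 K/W
R_fireclay brick = L/(kA) = 0.185/(1.09×13.9) = 0.01221 K/W
R_outer film = 1/(h_o·A) = 1/(5.11×13.9) = 0.01408 K/W
R_total = 0.03252 K/W
Q = ΔT / R_total = 914 / 0.03252

Q ≈ 28100 W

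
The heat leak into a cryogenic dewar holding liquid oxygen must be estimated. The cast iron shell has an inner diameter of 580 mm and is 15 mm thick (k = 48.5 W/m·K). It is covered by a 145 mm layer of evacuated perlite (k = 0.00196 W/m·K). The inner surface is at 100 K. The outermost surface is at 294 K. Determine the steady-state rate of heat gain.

Q ≈ 4.52 W

Radial (spherical) resistances in series:
R_cast iron shell = (1/0.29 − 1/0.305)/(4π×48.5) = 2.783×10^-4 K/W
R_evacuated perlite = (1/0.305 − 1/0.45)/(4π×0.00196) = 42.89 K/W
R_total = 42.89 K/W
Q = ΔT/R_total = 194/42.89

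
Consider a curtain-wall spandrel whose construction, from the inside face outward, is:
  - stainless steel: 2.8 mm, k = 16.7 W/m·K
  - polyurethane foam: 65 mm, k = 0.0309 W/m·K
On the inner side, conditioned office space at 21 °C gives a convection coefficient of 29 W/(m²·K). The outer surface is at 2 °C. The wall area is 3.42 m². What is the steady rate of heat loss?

Q ≈ 30.4 W

Model the wall as resistances in series:
R_inner film = 1/(h_i·A) = 1/(29×3.42) = 0.01008 K/W
R_stainless steel = L/(kA) = 0.0028/(16.7×3.42) = 4.902×10^-5 K/W
R_polyurethane foam = L/(kA) = 0.065/(0.0309×3.42) = 0.6151 K/W
R_total = 0.6252 K/W
Q = ΔT / R_total = 19 / 0.6252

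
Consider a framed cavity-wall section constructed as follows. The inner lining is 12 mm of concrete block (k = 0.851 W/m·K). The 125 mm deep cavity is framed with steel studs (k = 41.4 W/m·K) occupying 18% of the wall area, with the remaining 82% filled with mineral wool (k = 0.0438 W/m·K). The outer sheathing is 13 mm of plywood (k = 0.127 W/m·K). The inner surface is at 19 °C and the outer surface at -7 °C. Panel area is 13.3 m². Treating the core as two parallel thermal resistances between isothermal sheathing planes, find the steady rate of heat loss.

Q ≈ 2600 W

Sheathing layers in series; stud and cavity paths in parallel between them.
R_inner = 0.012/(0.851×13.3) = 0.00106 K/W
R_stud  = 0.125/(41.4×0.18×13.3) = 0.001261 K/W
R_cav   = 0.125/(0.0438×0.82×13.3) = 0.2617 K/W
1/R_core = 1/R_stud + 1/R_cav → R_core = 0.001255 K/W
R_outer = 0.013/(0.127×13.3) = 0.007696 K/W
R_total = 0.01001 K/W
Q = ΔT/R_total = 26/0.01001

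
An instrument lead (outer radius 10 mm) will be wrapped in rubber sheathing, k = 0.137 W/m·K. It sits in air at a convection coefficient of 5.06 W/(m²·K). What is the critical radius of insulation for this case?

r_cr ≈ 27.1 mm

For a cylinder r_cr = k/h = 0.137/5.06
r_cr = 27.1 mm; since the bare radius (10 mm) is below r_cr, adding a thin layer of insulation will *increase* heat loss.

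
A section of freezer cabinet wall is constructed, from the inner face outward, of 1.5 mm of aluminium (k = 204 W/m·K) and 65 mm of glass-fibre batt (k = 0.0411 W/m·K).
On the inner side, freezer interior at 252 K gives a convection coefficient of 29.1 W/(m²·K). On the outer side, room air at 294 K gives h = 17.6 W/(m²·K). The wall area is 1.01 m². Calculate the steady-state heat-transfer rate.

Thermal resistances in series:
R_inner film = 1/(h_i·A) = 1/(29.1×1.01) = 0.03402 K/W
R_aluminium = L/(kA) = 0.0015/(204×1.01) = 7.28×10^-6 K/W
R_glass-fibre batt = L/(kA) = 0.065/(0.0411×1.01) = 1.566 K/W
R_outer film = 1/(h_o·A) = 1/(17.6×1.01) = 0.05626 K/W
R_total = 1.656 K/W
Q = ΔT / R_total = 42 / 1.656

Q ≈ 25.4 W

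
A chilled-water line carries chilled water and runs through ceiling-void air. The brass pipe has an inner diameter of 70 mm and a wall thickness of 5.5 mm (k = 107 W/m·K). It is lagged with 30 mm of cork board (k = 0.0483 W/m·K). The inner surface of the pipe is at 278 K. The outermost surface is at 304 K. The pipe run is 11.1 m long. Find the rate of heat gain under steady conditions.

Per-layer cylindrical resistances, series-summed:
R_brass pipe wall = ln(40.5/35)/(2π×107×11.1) = 1.956×10^-5 K/W
R_cork board = ln(70.5/40.5)/(2π×0.0483×11.1) = 0.1646 K/W
R_total = 0.1646 K/W
Q = ΔT/R_total = 26/0.1646

Q ≈ 158 W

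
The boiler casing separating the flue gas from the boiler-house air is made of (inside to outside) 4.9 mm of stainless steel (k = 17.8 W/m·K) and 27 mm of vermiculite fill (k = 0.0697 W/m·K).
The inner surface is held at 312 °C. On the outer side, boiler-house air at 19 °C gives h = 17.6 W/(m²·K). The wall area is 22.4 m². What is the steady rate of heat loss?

Series thermal resistances:
R_stainless steel = L/(kA) = 0.0049/(17.8×22.4) = 1.229×10^-5 K/W
R_vermiculite fill = L/(kA) = 0.027/(0.0697×22.4) = 0.01729 K/W
R_outer film = 1/(h_o·A) = 1/(17.6×22.4) = 0.002537 K/W
R_total = 0.01984 K/W
Q = ΔT / R_total = 293 / 0.01984

Q ≈ 14800 W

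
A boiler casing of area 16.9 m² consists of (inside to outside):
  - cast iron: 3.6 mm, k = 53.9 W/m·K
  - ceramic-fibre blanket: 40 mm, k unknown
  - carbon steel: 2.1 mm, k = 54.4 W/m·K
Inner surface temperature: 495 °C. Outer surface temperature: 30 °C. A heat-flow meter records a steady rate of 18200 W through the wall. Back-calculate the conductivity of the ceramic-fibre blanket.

k ≈ 0.0927 W/(m·K)

Model the wall as resistances in series:
R_cast iron = L/(kA) = 0.0036/(53.9×16.9) = 3.952×10^-6 K/W
R_carbon steel = L/(kA) = 0.0021/(54.4×16.9) = 2.284×10^-6 K/W
Sum of known resistances R_other = 6.236×10^-6 K/W
Total R = ΔT/Q = 465/18200 = 0.02555 K/W
R_ceramic-fibre blanket = R_total − R_other = 0.02554 K/W
k = L/(R·A) = 0.04/(0.02554×16.9)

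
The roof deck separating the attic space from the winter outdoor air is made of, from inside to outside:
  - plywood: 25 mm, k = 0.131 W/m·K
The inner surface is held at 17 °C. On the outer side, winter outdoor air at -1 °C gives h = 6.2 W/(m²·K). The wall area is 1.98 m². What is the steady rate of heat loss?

Q ≈ 101 W

Using the resistance-network approach (series):
R_plywood = L/(kA) = 0.025/(0.131×1.98) = 0.09638 K/W
R_outer film = 1/(h_o·A) = 1/(6.2×1.98) = 0.08146 K/W
R_total = 0.1778 K/W
Q = ΔT / R_total = 18 / 0.1778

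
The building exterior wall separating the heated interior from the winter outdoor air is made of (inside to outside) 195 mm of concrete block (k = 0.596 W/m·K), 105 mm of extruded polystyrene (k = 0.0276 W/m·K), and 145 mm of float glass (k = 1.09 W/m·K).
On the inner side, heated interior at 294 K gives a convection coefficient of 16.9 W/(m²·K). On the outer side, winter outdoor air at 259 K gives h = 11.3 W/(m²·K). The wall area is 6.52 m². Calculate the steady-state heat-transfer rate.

Q ≈ 51.7 W

Treating each layer as a thermal resistance in series:
R_inner film = 1/(h_i·A) = 1/(16.9×6.52) = 0.009075 K/W
R_concrete block = L/(kA) = 0.195/(0.596×6.52) = 0.05018 K/W
R_extruded polystyrene = L/(kA) = 0.105/(0.0276×6.52) = 0.5835 K/W
R_float glass = L/(kA) = 0.145/(1.09×6.52) = 0.0204 K/W
R_outer film = 1/(h_o·A) = 1/(11.3×6.52) = 0.01357 K/W
R_total = 0.6767 K/W
Q = ΔT / R_total = 35 / 0.6767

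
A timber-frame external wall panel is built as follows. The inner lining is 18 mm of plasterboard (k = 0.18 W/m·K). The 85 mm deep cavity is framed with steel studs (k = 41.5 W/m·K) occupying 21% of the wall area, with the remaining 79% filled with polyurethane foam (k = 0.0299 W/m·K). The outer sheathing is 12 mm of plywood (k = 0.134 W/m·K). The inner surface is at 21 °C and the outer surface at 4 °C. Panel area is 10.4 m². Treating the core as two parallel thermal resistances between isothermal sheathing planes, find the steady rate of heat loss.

Sheathing layers in series; stud and cavity paths in parallel between them.
R_inner = 0.018/(0.18×10.4) = 0.009615 K/W
R_stud  = 0.085/(41.5×0.21×10.4) = 9.378×10^-4 K/W
R_cav   = 0.085/(0.0299×0.79×10.4) = 0.346 K/W
1/R_core = 1/R_stud + 1/R_cav → R_core = 9.353×10^-4 K/W
R_outer = 0.012/(0.134×10.4) = 0.008611 K/W
R_total = 0.01916 K/W
Q = ΔT/R_total = 17/0.01916

Q ≈ 887 W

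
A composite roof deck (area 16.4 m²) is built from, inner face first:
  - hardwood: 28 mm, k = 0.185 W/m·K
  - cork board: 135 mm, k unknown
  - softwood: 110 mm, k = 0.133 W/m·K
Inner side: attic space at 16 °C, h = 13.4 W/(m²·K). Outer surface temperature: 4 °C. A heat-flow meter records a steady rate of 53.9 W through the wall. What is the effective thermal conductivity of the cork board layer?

k ≈ 0.052 W/(m·K)

Series thermal resistances:
R_inner film = 1/(h_i·A) = 1/(13.4×16.4) = 0.00455 K/W
R_hardwood = L/(kA) = 0.028/(0.185×16.4) = 0.009229 K/W
R_softwood = L/(kA) = 0.11/(0.133×16.4) = 0.05043 K/W
Sum of known resistances R_other = 0.06421 K/W
Total R = ΔT/Q = 12/53.9 = 0.2226 K/W
R_cork board = R_total − R_other = 0.1584 K/W
k = L/(R·A) = 0.135/(0.1584×16.4)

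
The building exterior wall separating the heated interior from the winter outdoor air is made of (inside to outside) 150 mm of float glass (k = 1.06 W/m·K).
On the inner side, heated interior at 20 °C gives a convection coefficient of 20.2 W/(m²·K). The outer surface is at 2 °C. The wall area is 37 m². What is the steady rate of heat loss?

Q ≈ 3490 W

Thermal resistances in series:
R_inner film = 1/(h_i·A) = 1/(20.2×37) = 0.001338 K/W
R_float glass = L/(kA) = 0.15/(1.06×37) = 0.003825 K/W
R_total = 0.005163 K/W
Q = ΔT / R_total = 18 / 0.005163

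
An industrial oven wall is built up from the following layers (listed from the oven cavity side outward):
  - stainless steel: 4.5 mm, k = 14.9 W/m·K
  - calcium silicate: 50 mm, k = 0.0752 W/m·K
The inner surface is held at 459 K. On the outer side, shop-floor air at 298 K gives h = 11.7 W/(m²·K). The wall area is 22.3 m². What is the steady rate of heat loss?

Model the wall as resistances in series:
R_stainless steel = L/(kA) = 0.0045/(14.9×22.3) = 1.354×10^-5 K/W
R_calcium silicate = L/(kA) = 0.05/(0.0752×22.3) = 0.02982 K/W
R_outer film = 1/(h_o·A) = 1/(11.7×22.3) = 0.003833 K/W
R_total = 0.03366 K/W
Q = ΔT / R_total = 161 / 0.03366

Q ≈ 4780 W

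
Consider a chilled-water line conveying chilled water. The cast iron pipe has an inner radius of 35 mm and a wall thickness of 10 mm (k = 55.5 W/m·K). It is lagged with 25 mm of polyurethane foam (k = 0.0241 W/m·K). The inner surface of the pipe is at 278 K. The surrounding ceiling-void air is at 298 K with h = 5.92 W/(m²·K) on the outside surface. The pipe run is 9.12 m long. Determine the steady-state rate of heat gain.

Q ≈ 55.2 W

Cylindrical conduction, so R = ln(r₂/r₁)/(2πkL) per layer, in series:
R_cast iron pipe wall = ln(45/35)/(2π×55.5×9.12) = 7.902×10^-5 K/W
R_polyurethane foam = ln(70/45)/(2π×0.0241×9.12) = 0.3199 K/W
R_outer film = 1/(h_o·2πr_oL) = 1/(5.92×2π×0.07×9.12) = 0.04211 K/W
R_total = 0.3621 K/W
Q = ΔT/R_total = 20/0.3621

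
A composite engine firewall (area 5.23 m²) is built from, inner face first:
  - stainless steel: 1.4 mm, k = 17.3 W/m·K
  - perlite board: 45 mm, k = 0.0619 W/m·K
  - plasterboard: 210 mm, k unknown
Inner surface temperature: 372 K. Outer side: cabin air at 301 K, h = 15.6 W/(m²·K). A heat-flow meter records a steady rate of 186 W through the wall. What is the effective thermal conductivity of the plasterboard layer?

k ≈ 0.174 W/(m·K)

Using the resistance-network approach (series):
R_stainless steel = L/(kA) = 0.0014/(17.3×5.23) = 1.547×10^-5 K/W
R_perlite board = L/(kA) = 0.045/(0.0619×5.23) = 0.139 K/W
R_outer film = 1/(h_o·A) = 1/(15.6×5.23) = 0.01226 K/W
Sum of known resistances R_other = 0.1513 K/W
Total R = ΔT/Q = 71/186 = 0.3817 K/W
R_plasterboard = R_total − R_other = 0.2304 K/W
k = L/(R·A) = 0.21/(0.2304×5.23)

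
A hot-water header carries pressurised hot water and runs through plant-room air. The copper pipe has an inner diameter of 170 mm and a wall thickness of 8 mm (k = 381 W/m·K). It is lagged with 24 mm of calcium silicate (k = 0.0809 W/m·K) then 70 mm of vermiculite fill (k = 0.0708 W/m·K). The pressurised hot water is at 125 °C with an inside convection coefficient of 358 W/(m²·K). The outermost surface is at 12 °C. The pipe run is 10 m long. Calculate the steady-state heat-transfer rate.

Treating each annulus and film as a series resistance:
R_inner film = 1/(h_i·2πr₁L) = 1/(358×2π×0.085×10) = 5.23×10^-4 K/W
R_copper pipe wall = ln(93/85)/(2π×381×10) = 3.757×10^-6 K/W
R_calcium silicate = ln(117/93)/(2π×0.0809×10) = 0.04516 K/W
R_vermiculite fill = ln(187/117)/(2π×0.0708×10) = 0.1054 K/W
R_total = 0.1511 K/W
Q = ΔT/R_total = 113/0.1511

Q ≈ 748 W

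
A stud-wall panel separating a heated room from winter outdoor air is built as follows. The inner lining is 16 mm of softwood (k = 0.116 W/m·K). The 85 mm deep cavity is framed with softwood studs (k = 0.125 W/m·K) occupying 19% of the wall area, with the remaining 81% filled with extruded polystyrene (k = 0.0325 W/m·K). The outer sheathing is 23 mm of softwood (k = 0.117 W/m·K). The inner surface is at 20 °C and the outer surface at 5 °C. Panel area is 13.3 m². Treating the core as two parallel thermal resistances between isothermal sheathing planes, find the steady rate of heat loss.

Q ≈ 98.2 W

Sheathing layers in series; stud and cavity paths in parallel between them.
R_inner = 0.016/(0.116×13.3) = 0.01037 K/W
R_stud  = 0.085/(0.125×0.19×13.3) = 0.2691 K/W
R_cav   = 0.085/(0.0325×0.81×13.3) = 0.2428 K/W
1/R_core = 1/R_stud + 1/R_cav → R_core = 0.1276 K/W
R_outer = 0.023/(0.117×13.3) = 0.01478 K/W
R_total = 0.1528 K/W
Q = ΔT/R_total = 15/0.1528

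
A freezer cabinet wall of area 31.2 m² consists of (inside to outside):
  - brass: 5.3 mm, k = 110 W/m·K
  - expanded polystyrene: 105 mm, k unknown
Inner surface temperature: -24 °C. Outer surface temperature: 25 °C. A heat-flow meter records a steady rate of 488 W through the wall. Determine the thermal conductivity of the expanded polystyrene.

Using the resistance-network approach (series):
R_brass = L/(kA) = 0.0053/(110×31.2) = 1.544×10^-6 K/W
Sum of known resistances R_other = 1.544×10^-6 K/W
Total R = ΔT/Q = 49/488 = 0.1004 K/W
R_expanded polystyrene = R_total − R_other = 0.1004 K/W
k = L/(R·A) = 0.105/(0.1004×31.2)

k ≈ 0.0335 W/(m·K)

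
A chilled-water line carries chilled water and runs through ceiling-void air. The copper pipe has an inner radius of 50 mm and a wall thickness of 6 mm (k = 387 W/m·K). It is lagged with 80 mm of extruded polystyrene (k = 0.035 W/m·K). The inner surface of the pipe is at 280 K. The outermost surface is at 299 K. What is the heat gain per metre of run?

Treating each annulus and film as a series resistance:
R_copper pipe wall = ln(56/50)/(2π×387×1) = 4.661×10^-5 K/W
R_extruded polystyrene = ln(136/56)/(2π×0.035×1) = 4.035 K/W
R_total = 4.035 K/W
Q = ΔT/R_total = 19/4.035

q′ ≈ 4.71 W/m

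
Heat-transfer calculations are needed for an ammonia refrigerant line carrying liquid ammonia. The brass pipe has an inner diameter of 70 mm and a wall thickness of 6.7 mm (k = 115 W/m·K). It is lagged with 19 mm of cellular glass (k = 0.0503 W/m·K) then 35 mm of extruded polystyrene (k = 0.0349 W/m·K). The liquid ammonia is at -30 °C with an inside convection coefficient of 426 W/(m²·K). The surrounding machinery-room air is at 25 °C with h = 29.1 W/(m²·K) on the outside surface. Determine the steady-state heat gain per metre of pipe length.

For a radial system each layer contributes R = ln(r_out/r_in)/(2πkL); films add R = 1/(hA).
R_inner film = 1/(h_i·2πr₁L) = 1/(426×2π×0.035×1) = 0.01067 K/W
R_brass pipe wall = ln(41.7/35)/(2π×115×1) = 2.424×10^-4 K/W
R_cellular glass = ln(60.7/41.7)/(2π×0.0503×1) = 1.188 K/W
R_extruded polystyrene = ln(95.7/60.7)/(2π×0.0349×1) = 2.076 K/W
R_outer film = 1/(h_o·2πr_oL) = 1/(29.1×2π×0.0957×1) = 0.05715 K/W
R_total = 3.332 K/W
Q = ΔT/R_total = 55/3.332

q′ ≈ 16.5 W/m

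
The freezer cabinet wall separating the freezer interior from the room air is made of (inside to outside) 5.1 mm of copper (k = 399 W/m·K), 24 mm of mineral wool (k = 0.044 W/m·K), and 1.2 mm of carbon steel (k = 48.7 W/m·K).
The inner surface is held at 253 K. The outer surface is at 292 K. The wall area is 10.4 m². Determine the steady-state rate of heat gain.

Q ≈ 744 W

Using the resistance-network approach (series):
R_copper = L/(kA) = 0.0051/(399×10.4) = 1.229×10^-6 K/W
R_mineral wool = L/(kA) = 0.024/(0.044×10.4) = 0.05245 K/W
R_carbon steel = L/(kA) = 0.0012/(48.7×10.4) = 2.369×10^-6 K/W
R_total = 0.05245 K/W
Q = ΔT / R_total = 39 / 0.05245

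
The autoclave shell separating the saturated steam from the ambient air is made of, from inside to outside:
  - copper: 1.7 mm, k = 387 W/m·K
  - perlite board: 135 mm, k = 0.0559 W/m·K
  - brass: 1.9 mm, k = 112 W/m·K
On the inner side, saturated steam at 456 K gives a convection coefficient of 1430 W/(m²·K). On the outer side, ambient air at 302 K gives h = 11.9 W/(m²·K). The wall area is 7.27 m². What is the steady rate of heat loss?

Model the wall as resistances in series:
R_inner film = 1/(h_i·A) = 1/(1430×7.27) = 9.619×10^-5 K/W
R_copper = L/(kA) = 0.0017/(387×7.27) = 6.042×10^-7 K/W
R_perlite board = L/(kA) = 0.135/(0.0559×7.27) = 0.3322 K/W
R_brass = L/(kA) = 0.0019/(112×7.27) = 2.333×10^-6 K/W
R_outer film = 1/(h_o·A) = 1/(11.9×7.27) = 0.01156 K/W
R_total = 0.3438 K/W
Q = ΔT / R_total = 154 / 0.3438

Q ≈ 448 W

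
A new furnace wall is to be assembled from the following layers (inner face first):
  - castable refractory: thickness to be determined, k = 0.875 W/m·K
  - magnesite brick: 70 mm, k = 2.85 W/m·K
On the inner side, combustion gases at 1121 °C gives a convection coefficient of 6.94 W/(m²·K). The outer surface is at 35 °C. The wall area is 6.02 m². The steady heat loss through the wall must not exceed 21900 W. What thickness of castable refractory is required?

L ≈ 114 mm

Series thermal resistances:
R_inner film = 1/(h_i·A) = 1/(6.94×6.02) = 0.02394 K/W
R_magnesite brick = L/(kA) = 0.07/(2.85×6.02) = 0.00408 K/W
Sum of the known resistances R_other = 0.02802 K/W
Required total resistance R_tot = ΔT/Q_allow = 1086/21900 = 0.04959 K/W
R_castable refractory = R_tot − R_other = 0.02157 K/W
L = R·k·A = 0.02157×0.875×6.02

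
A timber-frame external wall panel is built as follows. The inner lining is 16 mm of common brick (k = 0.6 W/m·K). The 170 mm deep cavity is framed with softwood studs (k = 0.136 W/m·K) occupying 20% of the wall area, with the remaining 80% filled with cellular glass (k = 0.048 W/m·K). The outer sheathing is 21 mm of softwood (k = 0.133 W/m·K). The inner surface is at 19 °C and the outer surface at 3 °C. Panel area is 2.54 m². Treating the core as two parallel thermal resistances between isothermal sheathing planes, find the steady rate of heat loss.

Sheathing layers in series; stud and cavity paths in parallel between them.
R_inner = 0.016/(0.6×2.54) = 0.0105 K/W
R_stud  = 0.17/(0.136×0.2×2.54) = 2.461 K/W
R_cav   = 0.17/(0.048×0.8×2.54) = 1.743 K/W
1/R_core = 1/R_stud + 1/R_cav → R_core = 1.02 K/W
R_outer = 0.021/(0.133×2.54) = 0.06216 K/W
R_total = 1.093 K/W
Q = ΔT/R_total = 16/1.093

Q ≈ 14.6 W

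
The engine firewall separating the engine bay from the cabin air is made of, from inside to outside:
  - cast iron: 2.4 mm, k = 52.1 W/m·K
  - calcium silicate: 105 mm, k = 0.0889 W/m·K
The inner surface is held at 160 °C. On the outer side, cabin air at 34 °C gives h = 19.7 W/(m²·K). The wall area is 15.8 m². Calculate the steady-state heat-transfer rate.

Using the resistance-network approach (series):
R_cast iron = L/(kA) = 0.0024/(52.1×15.8) = 2.916×10^-6 K/W
R_calcium silicate = L/(kA) = 0.105/(0.0889×15.8) = 0.07475 K/W
R_outer film = 1/(h_o·A) = 1/(19.7×15.8) = 0.003213 K/W
R_total = 0.07797 K/W
Q = ΔT / R_total = 126 / 0.07797

Q ≈ 1620 W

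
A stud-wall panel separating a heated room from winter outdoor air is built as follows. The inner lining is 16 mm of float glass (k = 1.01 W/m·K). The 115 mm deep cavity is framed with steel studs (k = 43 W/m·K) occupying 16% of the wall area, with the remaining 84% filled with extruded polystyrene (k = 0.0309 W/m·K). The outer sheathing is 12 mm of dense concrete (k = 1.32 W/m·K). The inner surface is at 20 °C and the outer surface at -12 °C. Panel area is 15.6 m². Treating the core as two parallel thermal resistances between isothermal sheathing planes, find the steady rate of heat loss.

Q ≈ 12000 W

Sheathing layers in series; stud and cavity paths in parallel between them.
R_inner = 0.016/(1.01×15.6) = 0.001015 K/W
R_stud  = 0.115/(43×0.16×15.6) = 0.001071 K/W
R_cav   = 0.115/(0.0309×0.84×15.6) = 0.284 K/W
1/R_core = 1/R_stud + 1/R_cav → R_core = 0.001067 K/W
R_outer = 0.012/(1.32×15.6) = 5.828×10^-4 K/W
R_total = 0.002666 K/W
Q = ΔT/R_total = 32/0.002666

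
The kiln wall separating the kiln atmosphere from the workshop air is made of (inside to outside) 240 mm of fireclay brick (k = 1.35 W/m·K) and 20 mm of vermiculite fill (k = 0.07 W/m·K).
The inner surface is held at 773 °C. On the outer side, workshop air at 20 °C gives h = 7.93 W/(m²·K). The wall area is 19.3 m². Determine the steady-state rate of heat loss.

Treating each layer as a thermal resistance in series:
R_fireclay brick = L/(kA) = 0.24/(1.35×19.3) = 0.009211 K/W
R_vermiculite fill = L/(kA) = 0.02/(0.07×19.3) = 0.0148 K/W
R_outer film = 1/(h_o·A) = 1/(7.93×19.3) = 0.006534 K/W
R_total = 0.03055 K/W
Q = ΔT / R_total = 753 / 0.03055

Q ≈ 24600 W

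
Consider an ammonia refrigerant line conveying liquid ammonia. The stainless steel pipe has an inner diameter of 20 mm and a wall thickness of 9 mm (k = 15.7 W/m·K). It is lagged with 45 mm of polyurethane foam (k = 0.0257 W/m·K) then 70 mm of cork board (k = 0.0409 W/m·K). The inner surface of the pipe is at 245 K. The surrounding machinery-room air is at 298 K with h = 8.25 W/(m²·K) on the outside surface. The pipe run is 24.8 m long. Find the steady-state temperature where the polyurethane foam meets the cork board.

For a radial system each layer contributes R = ln(r_out/r_in)/(2πkL); films add R = 1/(hA).
R_stainless steel pipe wall = ln(19/10)/(2π×15.7×24.8) = 2.624×10^-4 K/W
R_polyurethane foam = ln(64/19)/(2π×0.0257×24.8) = 0.3033 K/W
R_cork board = ln(134/64)/(2π×0.0409×24.8) = 0.1159 K/W
R_outer film = 1/(h_o·2πr_oL) = 1/(8.25×2π×0.134×24.8) = 0.005805 K/W
R_total = 0.4253 K/W
Q = ΔT/R_total = 53/0.4253
Q = 125 W
T_interface = T_inner + Q·ΣR(inner→interface) = 245 + 125×0.3035

T ≈ 283 K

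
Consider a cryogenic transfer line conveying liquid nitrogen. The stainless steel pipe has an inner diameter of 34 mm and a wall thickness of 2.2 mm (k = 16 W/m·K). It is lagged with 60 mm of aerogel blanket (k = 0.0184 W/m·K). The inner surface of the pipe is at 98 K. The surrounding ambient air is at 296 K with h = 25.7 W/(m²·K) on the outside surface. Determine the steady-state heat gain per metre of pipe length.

q′ ≈ 16 W/m

Radial resistances (cylindrical: R_cond = ln(r_o/r_i)/(2πkL), R_conv = 1/(h·2πrL)):
R_stainless steel pipe wall = ln(19.2/17)/(2π×16×1) = 0.001211 K/W
R_aerogel blanket = ln(79.2/19.2)/(2π×0.0184×1) = 12.26 K/W
R_outer film = 1/(h_o·2πr_oL) = 1/(25.7×2π×0.0792×1) = 0.07819 K/W
R_total = 12.34 K/W
Q = ΔT/R_total = 198/12.34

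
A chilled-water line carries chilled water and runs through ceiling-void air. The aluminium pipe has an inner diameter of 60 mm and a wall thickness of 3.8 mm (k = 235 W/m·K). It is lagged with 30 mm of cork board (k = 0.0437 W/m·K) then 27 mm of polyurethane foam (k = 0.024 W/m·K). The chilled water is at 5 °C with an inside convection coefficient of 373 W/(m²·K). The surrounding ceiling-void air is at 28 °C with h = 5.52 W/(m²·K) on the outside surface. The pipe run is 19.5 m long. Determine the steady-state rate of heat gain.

Q ≈ 90 W

Cylindrical conduction, so R = ln(r₂/r₁)/(2πkL) per layer, in series:
R_inner film = 1/(h_i·2πr₁L) = 1/(373×2π×0.03×19.5) = 7.294×10^-4 K/W
R_aluminium pipe wall = ln(33.8/30)/(2π×235×19.5) = 4.142×10^-6 K/W
R_cork board = ln(63.8/33.8)/(2π×0.0437×19.5) = 0.1187 K/W
R_polyurethane foam = ln(90.8/63.8)/(2π×0.024×19.5) = 0.12 K/W
R_outer film = 1/(h_o·2πr_oL) = 1/(5.52×2π×0.0908×19.5) = 0.01628 K/W
R_total = 0.2557 K/W
Q = ΔT/R_total = 23/0.2557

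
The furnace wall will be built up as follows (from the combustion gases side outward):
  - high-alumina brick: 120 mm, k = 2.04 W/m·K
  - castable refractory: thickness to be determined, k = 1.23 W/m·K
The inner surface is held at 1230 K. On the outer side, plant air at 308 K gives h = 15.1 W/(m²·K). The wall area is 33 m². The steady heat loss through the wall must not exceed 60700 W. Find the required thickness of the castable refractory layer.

Using the resistance-network approach (series):
R_high-alumina brick = L/(kA) = 0.12/(2.04×33) = 0.001783 K/W
R_outer film = 1/(h_o·A) = 1/(15.1×33) = 0.002007 K/W
Sum of the known resistances R_other = 0.003789 K/W
Required total resistance R_tot = ΔT/Q_allow = 922/60700 = 0.01519 K/W
R_castable refractory = R_tot − R_other = 0.0114 K/W
L = R·k·A = 0.0114×1.23×33

L ≈ 463 mm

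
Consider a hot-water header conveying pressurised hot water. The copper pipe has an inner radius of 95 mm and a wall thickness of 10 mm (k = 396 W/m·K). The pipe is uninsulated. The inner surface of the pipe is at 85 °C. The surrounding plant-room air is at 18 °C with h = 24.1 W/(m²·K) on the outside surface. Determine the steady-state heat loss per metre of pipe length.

Cylindrical conduction, so R = ln(r₂/r₁)/(2πkL) per layer, in series:
R_copper pipe wall = ln(105/95)/(2π×396×1) = 4.022×10^-5 K/W
R_outer film = 1/(h_o·2πr_oL) = 1/(24.1×2π×0.105×1) = 0.06289 K/W
R_total = 0.06293 K/W
Q = ΔT/R_total = 67/0.06293

q′ ≈ 1060 W/m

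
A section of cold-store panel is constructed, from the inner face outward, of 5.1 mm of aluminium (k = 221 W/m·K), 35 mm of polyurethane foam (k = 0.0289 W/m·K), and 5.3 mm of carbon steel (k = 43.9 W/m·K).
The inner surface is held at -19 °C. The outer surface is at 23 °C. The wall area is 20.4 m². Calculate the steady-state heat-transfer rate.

Treating each layer as a thermal resistance in series:
R_aluminium = L/(kA) = 0.0051/(221×20.4) = 1.131×10^-6 K/W
R_polyurethane foam = L/(kA) = 0.035/(0.0289×20.4) = 0.05937 K/W
R_carbon steel = L/(kA) = 0.0053/(43.9×20.4) = 5.918×10^-6 K/W
R_total = 0.05937 K/W
Q = ΔT / R_total = 42 / 0.05937

Q ≈ 707 W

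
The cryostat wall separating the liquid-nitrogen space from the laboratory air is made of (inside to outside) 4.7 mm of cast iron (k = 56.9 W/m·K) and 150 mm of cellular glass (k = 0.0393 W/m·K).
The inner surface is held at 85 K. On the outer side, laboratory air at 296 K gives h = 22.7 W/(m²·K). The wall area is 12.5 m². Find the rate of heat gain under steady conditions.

Q ≈ 683 W

Model the wall as resistances in series:
R_cast iron = L/(kA) = 0.0047/(56.9×12.5) = 6.608×10^-6 K/W
R_cellular glass = L/(kA) = 0.15/(0.0393×12.5) = 0.3053 K/W
R_outer film = 1/(h_o·A) = 1/(22.7×12.5) = 0.003524 K/W
R_total = 0.3089 K/W
Q = ΔT / R_total = 211 / 0.3089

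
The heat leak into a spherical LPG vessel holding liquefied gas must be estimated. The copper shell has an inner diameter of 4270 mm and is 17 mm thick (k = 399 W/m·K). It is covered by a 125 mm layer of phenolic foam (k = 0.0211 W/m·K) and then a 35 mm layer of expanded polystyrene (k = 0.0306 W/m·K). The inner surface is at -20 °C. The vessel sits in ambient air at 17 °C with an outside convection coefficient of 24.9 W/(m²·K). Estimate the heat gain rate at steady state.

Q ≈ 324 W

Spherical conduction: R = (1/r_in − 1/r_out)/(4πk) per layer; series-sum.
R_copper shell = (1/2.135 − 1/2.152)/(4π×399) = 7.379×10^-7 K/W
R_phenolic foam = (1/2.152 − 1/2.277)/(4π×0.0211) = 0.09621 K/W
R_expanded polystyrene = (1/2.277 − 1/2.312)/(4π×0.0306) = 0.01729 K/W
R_outer film = 1/(h·4πr_o²) = 1/(24.9×4π×2.312²) = 5.979×10^-4 K/W
R_total = 0.1141 K/W
Q = ΔT/R_total = 37/0.1141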